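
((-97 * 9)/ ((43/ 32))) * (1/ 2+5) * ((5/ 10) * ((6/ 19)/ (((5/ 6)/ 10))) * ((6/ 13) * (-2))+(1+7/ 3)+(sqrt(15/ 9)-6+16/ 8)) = 91676640/ 10621-51216 * sqrt(15)/ 43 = 4018.65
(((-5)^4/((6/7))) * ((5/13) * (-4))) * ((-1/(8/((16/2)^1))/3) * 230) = 10062500/117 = 86004.27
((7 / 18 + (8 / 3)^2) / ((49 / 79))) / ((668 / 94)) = 55695 / 32732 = 1.70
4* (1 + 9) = 40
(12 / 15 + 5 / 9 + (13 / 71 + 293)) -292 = 2.54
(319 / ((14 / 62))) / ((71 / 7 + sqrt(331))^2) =367920245 / 31236921 - 34403831* sqrt(331) / 62473842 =1.76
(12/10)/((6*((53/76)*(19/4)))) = 0.06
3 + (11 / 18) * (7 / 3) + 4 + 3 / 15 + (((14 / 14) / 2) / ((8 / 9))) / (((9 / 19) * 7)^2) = 918383 / 105840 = 8.68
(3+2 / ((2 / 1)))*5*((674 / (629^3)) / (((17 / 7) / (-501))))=-47274360 / 4230589213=-0.01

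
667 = 667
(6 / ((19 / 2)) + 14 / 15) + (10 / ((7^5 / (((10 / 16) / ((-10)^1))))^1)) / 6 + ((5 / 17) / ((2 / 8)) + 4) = 8783195669 / 1302878640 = 6.74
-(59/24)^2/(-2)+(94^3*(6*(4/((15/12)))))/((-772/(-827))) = 18991220138429/1111680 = 17083351.45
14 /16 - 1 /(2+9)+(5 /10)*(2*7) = 685 /88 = 7.78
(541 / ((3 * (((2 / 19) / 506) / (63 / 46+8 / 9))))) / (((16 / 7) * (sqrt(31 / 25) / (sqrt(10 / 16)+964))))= 3700183025 * sqrt(31) * (sqrt(10)+3856) / 107136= 742098693.07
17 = 17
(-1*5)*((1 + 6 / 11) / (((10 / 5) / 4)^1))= -170 / 11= -15.45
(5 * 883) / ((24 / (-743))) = -136681.04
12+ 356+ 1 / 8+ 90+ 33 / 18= 11039 / 24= 459.96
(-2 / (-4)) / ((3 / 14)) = 7 / 3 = 2.33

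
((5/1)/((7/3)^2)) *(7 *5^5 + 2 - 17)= 20075.51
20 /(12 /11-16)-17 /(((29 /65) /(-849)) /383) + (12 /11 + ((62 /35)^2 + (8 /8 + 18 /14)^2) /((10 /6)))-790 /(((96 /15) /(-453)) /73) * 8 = 7217108882301281 /160217750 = 45045626.23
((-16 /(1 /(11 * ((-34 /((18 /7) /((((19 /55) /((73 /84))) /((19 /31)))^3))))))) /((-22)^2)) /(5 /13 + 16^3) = 4046778934016 /12637819783705875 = 0.00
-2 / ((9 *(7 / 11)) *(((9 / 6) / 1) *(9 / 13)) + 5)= -572 / 3131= -0.18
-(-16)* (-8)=-128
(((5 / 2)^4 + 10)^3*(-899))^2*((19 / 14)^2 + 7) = 327744857922208854070578125 / 3288334336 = 99668958333745554.42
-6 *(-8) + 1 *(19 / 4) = 52.75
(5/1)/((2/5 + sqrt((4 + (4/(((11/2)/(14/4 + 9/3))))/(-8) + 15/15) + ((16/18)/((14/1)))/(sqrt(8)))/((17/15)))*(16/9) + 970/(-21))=5/(-14326/315 + 80*sqrt(sqrt(2)/63 + 97/22)/51)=-0.12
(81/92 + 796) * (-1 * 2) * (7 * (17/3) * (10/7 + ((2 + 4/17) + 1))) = -13562905/46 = -294845.76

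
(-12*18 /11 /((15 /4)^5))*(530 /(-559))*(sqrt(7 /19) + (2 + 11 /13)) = 0.09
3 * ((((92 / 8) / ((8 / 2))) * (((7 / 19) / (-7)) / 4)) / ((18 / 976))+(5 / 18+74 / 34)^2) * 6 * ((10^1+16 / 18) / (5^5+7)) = 86568496 / 348255693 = 0.25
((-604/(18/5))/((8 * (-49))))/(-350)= -151/123480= -0.00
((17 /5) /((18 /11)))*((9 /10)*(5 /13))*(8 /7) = 374 /455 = 0.82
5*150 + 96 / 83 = 62346 / 83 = 751.16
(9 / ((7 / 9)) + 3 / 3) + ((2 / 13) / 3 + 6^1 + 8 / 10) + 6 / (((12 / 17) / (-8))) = -66308 / 1365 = -48.58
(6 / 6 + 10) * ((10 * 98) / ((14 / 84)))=64680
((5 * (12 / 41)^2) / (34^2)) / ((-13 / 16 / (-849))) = 2445120 / 6315517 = 0.39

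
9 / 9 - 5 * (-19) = 96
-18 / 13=-1.38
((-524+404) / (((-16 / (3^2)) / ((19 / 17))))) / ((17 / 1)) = 2565 / 578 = 4.44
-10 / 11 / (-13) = 10 / 143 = 0.07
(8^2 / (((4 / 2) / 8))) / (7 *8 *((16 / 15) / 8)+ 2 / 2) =3840 / 127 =30.24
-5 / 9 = -0.56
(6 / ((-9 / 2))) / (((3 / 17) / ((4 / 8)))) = -34 / 9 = -3.78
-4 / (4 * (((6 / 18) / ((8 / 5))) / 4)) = -19.20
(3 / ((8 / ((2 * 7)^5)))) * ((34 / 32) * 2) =428578.50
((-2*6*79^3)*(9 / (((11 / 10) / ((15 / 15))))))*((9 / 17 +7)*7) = -477103979520 / 187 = -2551358179.25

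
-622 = -622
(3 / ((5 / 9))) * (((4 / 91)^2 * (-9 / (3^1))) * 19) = -0.59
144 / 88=18 / 11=1.64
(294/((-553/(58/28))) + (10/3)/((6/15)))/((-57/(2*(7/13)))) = -0.14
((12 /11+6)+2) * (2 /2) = 100 /11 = 9.09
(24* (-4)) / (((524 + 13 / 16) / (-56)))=28672 / 2799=10.24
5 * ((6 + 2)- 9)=-5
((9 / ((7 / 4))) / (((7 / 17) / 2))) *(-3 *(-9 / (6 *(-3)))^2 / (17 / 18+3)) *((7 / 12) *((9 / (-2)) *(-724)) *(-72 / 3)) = 107670384 / 497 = 216640.61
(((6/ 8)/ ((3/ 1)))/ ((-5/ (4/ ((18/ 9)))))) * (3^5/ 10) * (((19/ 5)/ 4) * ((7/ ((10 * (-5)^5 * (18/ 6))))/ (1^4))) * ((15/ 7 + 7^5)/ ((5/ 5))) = 5658903/ 1953125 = 2.90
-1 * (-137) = 137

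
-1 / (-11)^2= -1 / 121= -0.01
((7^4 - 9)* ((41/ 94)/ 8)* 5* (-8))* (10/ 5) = -490360/ 47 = -10433.19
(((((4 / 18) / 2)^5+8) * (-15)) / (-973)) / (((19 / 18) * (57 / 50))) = 236196500 / 2304570933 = 0.10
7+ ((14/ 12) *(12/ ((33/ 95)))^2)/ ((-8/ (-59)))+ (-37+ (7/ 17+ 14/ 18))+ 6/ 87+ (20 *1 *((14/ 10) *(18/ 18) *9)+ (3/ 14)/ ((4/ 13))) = 315445196051/ 30065112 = 10492.07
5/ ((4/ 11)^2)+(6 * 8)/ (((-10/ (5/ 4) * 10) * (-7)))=21223/ 560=37.90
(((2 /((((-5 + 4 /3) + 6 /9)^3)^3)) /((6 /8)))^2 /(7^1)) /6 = 0.00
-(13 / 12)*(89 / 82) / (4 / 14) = -8099 / 1968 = -4.12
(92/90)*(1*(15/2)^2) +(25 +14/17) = 2833/34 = 83.32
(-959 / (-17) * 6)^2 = 33108516 / 289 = 114562.34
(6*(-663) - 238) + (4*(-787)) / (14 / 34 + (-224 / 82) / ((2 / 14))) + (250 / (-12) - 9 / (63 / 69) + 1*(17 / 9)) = -15189229 / 3726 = -4076.55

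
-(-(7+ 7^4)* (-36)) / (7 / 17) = -210528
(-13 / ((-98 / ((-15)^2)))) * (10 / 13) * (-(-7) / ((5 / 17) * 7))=78.06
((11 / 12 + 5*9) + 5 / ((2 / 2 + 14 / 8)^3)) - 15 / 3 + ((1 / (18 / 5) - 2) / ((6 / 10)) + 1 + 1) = 5791135 / 143748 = 40.29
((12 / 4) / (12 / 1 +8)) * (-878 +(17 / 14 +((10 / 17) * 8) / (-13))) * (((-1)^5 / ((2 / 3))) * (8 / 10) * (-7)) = -4885011 / 4420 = -1105.21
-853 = -853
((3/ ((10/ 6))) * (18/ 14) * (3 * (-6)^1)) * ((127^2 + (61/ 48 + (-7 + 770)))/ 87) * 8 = -65681037/ 1015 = -64710.38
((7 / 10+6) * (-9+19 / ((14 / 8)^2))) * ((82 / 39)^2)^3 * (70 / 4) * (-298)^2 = -61951385138656892096 / 24631206327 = -2515158385.51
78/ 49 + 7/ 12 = 1279/ 588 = 2.18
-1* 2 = -2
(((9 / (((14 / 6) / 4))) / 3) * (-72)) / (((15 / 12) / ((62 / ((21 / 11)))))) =-2356992 / 245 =-9620.38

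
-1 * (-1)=1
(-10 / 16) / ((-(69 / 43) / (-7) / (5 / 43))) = -175 / 552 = -0.32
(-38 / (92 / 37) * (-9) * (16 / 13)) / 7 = 50616 / 2093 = 24.18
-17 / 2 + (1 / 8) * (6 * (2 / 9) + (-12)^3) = -673 / 3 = -224.33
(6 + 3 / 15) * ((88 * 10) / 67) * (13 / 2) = 35464 / 67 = 529.31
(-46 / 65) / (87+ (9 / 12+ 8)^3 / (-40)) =-23552 / 2337985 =-0.01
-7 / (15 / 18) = -42 / 5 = -8.40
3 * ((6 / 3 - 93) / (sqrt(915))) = -91 * sqrt(915) / 305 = -9.03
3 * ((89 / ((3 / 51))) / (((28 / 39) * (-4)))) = -177021 / 112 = -1580.54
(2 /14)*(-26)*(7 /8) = -13 /4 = -3.25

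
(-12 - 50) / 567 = -62 / 567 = -0.11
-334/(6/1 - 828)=167/411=0.41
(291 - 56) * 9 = 2115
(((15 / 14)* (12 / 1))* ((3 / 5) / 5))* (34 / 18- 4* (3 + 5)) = -1626 / 35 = -46.46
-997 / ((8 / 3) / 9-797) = 26919 / 21511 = 1.25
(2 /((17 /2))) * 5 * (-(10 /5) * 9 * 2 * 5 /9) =-400 /17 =-23.53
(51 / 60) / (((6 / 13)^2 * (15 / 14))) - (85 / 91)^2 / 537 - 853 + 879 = 237912289789 / 8004414600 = 29.72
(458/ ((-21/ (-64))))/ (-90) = -14656/ 945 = -15.51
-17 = -17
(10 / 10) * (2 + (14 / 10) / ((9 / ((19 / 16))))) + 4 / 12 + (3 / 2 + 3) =5053 / 720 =7.02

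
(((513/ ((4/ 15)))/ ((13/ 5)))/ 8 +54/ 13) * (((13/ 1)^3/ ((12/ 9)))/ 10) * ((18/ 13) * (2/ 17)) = 14111253/ 5440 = 2593.98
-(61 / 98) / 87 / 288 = -61 / 2455488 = -0.00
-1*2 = -2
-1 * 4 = -4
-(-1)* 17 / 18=17 / 18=0.94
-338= -338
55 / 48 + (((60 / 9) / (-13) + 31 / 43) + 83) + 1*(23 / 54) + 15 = 24095641 / 241488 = 99.78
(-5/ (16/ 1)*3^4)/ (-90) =0.28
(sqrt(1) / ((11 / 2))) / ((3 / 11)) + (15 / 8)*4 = 49 / 6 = 8.17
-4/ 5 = -0.80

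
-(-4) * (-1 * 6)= -24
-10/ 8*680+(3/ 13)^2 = -143641/ 169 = -849.95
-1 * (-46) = 46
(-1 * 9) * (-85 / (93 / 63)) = 16065 / 31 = 518.23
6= 6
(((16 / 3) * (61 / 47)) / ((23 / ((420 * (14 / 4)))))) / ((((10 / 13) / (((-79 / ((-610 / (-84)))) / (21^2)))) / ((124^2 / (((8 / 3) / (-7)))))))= 3095065792 / 5405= 572630.12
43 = 43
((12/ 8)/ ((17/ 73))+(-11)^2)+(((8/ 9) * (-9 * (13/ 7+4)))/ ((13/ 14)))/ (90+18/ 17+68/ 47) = 126.90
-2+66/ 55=-4/ 5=-0.80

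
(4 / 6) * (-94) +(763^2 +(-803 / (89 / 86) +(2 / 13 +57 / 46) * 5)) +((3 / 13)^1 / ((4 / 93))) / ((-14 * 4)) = 10395817210613 / 17882592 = 581337.27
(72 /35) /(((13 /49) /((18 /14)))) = 648 /65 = 9.97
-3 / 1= -3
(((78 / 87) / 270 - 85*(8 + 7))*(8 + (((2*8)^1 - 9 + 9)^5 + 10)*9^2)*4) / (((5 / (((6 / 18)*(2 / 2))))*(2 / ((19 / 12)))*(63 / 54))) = -8055333693637672 / 411075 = -19595776181.08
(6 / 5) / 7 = 6 / 35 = 0.17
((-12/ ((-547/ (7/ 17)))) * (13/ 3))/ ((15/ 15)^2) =364/ 9299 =0.04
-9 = -9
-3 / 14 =-0.21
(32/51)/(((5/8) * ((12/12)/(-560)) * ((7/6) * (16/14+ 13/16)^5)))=-144371030687744/8563858750683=-16.86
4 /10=2 /5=0.40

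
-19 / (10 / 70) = -133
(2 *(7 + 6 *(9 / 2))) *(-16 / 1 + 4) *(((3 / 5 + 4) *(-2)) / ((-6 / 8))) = -50048 / 5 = -10009.60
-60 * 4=-240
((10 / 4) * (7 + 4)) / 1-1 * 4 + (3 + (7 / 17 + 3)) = 1017 / 34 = 29.91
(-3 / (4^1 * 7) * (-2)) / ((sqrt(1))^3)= 3 / 14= 0.21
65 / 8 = 8.12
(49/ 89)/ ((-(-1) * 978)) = 49/ 87042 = 0.00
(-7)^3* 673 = -230839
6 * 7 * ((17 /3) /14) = 17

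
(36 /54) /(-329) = -2 /987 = -0.00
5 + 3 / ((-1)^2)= 8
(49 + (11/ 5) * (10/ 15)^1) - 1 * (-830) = 13207/ 15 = 880.47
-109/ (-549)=109/ 549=0.20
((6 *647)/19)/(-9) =-1294/57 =-22.70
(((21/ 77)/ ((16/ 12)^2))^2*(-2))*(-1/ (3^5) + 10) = -7287/ 15488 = -0.47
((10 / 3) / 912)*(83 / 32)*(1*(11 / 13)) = 4565 / 569088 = 0.01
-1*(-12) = 12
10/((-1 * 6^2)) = -5/18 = -0.28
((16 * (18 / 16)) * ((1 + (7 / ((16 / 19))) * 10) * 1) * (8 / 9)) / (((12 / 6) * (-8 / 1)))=-673 / 8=-84.12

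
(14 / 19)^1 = 14 / 19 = 0.74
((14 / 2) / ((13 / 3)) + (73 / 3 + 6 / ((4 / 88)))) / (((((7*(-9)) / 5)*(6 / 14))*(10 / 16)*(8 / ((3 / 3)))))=-6160 / 1053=-5.85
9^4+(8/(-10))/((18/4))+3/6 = 590519/90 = 6561.32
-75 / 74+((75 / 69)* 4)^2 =700325 / 39146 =17.89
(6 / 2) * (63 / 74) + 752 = 55837 / 74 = 754.55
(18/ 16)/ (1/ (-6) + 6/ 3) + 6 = 291/ 44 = 6.61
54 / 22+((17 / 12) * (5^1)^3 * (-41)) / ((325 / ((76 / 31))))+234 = 2416244 / 13299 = 181.69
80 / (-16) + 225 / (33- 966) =-1630 / 311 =-5.24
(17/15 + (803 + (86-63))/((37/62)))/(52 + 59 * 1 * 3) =768809/127095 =6.05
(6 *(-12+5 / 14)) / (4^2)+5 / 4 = -349 / 112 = -3.12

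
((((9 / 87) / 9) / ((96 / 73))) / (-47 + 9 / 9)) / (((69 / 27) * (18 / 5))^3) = -9125 / 37395712512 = -0.00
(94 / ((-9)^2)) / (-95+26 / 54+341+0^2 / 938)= 94 / 19965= 0.00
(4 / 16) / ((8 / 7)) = 7 / 32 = 0.22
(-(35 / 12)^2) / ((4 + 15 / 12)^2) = -25 / 81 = -0.31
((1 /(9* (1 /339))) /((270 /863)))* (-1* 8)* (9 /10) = -195038 /225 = -866.84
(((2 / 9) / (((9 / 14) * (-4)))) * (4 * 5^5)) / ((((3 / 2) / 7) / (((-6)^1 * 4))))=9800000 / 81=120987.65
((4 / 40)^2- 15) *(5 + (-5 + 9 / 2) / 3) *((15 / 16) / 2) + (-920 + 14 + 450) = -627151 / 1280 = -489.96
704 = 704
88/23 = 3.83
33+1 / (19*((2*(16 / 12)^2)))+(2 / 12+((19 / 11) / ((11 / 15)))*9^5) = 30703355443 / 220704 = 139115.54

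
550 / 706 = 275 / 353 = 0.78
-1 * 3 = -3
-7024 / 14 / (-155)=3512 / 1085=3.24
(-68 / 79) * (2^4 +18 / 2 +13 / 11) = -19584 / 869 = -22.54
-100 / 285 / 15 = -4 / 171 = -0.02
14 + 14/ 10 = 77/ 5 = 15.40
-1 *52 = -52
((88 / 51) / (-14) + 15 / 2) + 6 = 9551 / 714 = 13.38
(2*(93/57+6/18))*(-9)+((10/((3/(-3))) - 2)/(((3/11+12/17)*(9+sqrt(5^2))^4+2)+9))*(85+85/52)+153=2150232804/18283681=117.60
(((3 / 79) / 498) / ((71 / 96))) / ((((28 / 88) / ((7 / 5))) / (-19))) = -0.01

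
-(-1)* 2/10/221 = 0.00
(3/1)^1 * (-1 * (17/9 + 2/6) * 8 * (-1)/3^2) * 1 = 160/27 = 5.93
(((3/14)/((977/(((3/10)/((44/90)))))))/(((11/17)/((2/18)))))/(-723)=-51/1595456632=-0.00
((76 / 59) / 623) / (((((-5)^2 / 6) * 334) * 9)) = 76 / 460381425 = 0.00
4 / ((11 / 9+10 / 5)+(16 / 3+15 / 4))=0.33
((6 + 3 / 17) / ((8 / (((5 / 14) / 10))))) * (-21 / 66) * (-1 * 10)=525 / 5984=0.09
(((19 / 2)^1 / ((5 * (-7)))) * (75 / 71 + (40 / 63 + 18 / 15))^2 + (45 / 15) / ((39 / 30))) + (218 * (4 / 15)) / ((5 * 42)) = 143628022037 / 455175834750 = 0.32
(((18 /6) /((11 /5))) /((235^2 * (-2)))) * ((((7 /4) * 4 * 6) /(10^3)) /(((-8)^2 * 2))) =-63 /15551360000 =-0.00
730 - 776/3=1414/3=471.33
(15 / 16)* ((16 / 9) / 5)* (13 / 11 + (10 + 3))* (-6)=-312 / 11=-28.36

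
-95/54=-1.76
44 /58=22 /29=0.76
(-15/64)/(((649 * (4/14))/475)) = -49875/83072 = -0.60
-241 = -241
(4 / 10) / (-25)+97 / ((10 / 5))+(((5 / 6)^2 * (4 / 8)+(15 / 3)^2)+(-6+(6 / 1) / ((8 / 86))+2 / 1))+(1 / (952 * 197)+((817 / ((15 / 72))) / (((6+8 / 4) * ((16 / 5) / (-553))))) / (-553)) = 121325427541 / 421974000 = 287.52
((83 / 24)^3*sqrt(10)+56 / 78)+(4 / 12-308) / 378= -1415 / 14742+571787*sqrt(10) / 13824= 130.70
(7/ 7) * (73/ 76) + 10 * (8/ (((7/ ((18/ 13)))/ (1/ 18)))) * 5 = 37043/ 6916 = 5.36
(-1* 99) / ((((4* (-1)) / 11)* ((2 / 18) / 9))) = 88209 / 4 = 22052.25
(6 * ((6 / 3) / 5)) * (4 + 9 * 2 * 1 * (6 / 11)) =33.16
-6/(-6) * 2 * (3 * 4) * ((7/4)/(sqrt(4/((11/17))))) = 21 * sqrt(187)/17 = 16.89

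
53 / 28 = 1.89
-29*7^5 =-487403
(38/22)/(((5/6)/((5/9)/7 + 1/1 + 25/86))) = 141037/49665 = 2.84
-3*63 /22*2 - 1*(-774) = 8325 /11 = 756.82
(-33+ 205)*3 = 516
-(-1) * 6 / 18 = 1 / 3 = 0.33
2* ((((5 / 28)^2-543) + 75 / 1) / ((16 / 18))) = -1052.93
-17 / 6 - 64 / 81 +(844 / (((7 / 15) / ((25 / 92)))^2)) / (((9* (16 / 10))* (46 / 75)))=88943876653 / 3090612672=28.78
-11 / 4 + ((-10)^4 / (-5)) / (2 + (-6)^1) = 1989 / 4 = 497.25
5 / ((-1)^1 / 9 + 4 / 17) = 765 / 19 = 40.26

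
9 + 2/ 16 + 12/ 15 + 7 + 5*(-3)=77/ 40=1.92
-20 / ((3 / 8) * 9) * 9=-160 / 3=-53.33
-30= -30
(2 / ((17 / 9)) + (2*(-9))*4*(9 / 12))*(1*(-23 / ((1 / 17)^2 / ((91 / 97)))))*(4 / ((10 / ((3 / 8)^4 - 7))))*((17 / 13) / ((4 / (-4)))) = 59863978755 / 49664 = 1205379.73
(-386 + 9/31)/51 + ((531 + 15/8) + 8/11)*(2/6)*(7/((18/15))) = 859808569/834768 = 1030.00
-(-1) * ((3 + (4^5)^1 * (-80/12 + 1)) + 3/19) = -330572/57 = -5799.51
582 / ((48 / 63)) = 6111 / 8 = 763.88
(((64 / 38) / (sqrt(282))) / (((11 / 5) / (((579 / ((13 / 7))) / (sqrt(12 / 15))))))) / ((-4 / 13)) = -13510 *sqrt(1410) / 9823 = -51.64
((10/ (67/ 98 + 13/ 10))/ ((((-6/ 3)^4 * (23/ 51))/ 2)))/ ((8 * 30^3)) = 833/ 128770560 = 0.00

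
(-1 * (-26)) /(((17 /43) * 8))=559 /68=8.22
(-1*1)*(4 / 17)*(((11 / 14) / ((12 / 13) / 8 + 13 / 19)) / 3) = -10868 / 141015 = -0.08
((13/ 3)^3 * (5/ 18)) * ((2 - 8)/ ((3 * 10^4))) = -2197/ 486000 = -0.00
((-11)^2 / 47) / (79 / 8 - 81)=-968 / 26743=-0.04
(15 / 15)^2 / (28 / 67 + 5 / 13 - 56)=-871 / 48077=-0.02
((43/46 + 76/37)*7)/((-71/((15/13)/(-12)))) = 0.03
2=2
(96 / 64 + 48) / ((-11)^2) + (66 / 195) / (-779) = 455231 / 1113970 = 0.41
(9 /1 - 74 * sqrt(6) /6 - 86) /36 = -2.98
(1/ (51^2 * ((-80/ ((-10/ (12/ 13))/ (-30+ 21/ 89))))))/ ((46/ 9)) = -1157/ 3380717376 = -0.00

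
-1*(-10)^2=-100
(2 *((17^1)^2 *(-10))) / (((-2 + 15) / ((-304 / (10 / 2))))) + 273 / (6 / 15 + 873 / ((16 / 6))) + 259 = 664543823 / 24349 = 27292.45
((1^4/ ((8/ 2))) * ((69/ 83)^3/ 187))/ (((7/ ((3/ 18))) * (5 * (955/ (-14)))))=-109503/ 2042251627900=-0.00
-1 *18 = -18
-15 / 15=-1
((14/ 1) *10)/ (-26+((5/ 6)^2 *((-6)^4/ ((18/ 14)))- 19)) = 28/ 131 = 0.21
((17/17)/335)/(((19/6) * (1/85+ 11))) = 17/198588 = 0.00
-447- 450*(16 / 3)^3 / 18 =-114469 / 27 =-4239.59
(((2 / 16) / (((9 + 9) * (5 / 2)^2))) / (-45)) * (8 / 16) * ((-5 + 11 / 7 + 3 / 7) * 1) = 1 / 27000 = 0.00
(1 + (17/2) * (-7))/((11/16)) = -936/11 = -85.09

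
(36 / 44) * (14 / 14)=9 / 11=0.82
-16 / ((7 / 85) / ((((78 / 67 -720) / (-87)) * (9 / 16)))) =-12281310 / 13601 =-902.97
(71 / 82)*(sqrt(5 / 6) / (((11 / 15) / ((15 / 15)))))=355*sqrt(30) / 1804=1.08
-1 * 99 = -99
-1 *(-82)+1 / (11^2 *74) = 734229 / 8954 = 82.00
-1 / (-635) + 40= 25401 / 635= 40.00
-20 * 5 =-100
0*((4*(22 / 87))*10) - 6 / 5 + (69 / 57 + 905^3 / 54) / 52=263965.21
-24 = -24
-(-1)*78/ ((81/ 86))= 2236/ 27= 82.81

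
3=3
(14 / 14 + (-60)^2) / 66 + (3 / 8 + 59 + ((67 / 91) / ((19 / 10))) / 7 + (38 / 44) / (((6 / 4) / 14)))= 389978201 / 3195192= 122.05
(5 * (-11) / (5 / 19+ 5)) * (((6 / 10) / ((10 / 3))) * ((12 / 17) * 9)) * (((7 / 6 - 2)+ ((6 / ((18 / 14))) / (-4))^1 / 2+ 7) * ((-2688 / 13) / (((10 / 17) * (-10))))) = -95276412 / 40625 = -2345.27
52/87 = 0.60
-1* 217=-217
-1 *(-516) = 516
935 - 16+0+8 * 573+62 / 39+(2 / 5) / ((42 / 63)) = 1073512 / 195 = 5505.19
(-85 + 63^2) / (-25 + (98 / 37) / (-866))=-31112782 / 200287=-155.34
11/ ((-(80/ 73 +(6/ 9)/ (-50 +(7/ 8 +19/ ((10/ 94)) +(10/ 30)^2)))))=-37460753/ 3749600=-9.99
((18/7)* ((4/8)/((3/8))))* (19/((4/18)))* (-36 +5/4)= -71307/7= -10186.71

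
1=1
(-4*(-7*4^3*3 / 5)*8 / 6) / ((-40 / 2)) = -1792 / 25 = -71.68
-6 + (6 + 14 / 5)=14 / 5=2.80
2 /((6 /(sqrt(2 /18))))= 1 /9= 0.11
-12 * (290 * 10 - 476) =-29088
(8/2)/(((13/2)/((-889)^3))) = -5620762952/13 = -432366380.92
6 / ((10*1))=0.60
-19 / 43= -0.44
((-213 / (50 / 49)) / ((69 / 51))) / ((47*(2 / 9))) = -1596861 / 108100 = -14.77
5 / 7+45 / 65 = 128 / 91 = 1.41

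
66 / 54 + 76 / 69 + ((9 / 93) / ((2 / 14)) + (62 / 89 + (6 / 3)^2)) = 7.70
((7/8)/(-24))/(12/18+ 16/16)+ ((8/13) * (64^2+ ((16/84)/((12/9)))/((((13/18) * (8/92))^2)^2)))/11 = 6796440623153/9148659520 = 742.89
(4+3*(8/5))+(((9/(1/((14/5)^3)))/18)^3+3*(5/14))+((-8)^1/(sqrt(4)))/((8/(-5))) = 18247556561/13671875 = 1334.68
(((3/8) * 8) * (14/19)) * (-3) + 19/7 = -521/133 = -3.92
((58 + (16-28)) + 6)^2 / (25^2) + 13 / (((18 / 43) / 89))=31143047 / 11250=2768.27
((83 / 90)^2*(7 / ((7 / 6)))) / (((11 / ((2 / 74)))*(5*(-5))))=-6889 / 13736250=-0.00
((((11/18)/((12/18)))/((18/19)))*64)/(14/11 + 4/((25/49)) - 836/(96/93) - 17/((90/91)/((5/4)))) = -1839200/24420777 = -0.08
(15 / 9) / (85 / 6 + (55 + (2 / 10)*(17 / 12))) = 100 / 4167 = 0.02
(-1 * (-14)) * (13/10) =18.20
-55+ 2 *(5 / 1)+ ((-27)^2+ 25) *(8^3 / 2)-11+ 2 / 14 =1350777 / 7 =192968.14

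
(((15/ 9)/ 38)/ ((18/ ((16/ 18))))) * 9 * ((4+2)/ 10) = 2/ 171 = 0.01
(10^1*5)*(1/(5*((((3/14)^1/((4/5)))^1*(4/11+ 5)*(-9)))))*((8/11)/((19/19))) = -896/1593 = -0.56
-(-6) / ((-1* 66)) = -1 / 11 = -0.09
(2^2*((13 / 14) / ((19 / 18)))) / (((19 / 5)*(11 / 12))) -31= -833627 / 27797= -29.99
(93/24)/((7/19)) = 589/56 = 10.52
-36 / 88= -9 / 22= -0.41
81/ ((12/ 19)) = 513/ 4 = 128.25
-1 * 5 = -5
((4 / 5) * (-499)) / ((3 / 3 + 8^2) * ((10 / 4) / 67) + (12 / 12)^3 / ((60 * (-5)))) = -8023920 / 48683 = -164.82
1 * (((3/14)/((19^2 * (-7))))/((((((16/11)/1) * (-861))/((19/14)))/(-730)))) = -4015/59852128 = -0.00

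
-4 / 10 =-2 / 5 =-0.40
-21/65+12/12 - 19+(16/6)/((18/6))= -10199/585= -17.43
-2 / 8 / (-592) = 0.00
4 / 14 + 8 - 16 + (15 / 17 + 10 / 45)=-7079 / 1071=-6.61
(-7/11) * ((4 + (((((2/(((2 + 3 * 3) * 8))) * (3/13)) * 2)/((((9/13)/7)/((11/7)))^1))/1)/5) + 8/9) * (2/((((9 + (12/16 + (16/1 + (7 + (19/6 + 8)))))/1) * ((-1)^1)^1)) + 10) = -31.18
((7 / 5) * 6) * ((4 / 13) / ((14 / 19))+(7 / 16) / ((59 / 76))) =63213 / 7670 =8.24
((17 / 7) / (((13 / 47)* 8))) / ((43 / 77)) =1.97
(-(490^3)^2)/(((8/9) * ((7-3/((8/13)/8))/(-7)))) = -13625017088484375/4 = -3406254272121093.75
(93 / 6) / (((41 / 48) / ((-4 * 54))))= -160704 / 41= -3919.61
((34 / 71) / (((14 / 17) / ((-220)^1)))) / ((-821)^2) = -63580 / 334998377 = -0.00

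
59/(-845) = -59/845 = -0.07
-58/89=-0.65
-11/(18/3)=-11/6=-1.83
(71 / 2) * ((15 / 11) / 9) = 355 / 66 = 5.38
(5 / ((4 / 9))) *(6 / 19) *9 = 1215 / 38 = 31.97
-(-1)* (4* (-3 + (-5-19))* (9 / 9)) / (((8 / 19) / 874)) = -224181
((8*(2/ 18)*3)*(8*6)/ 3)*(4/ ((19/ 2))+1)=60.63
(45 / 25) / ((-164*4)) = -9 / 3280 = -0.00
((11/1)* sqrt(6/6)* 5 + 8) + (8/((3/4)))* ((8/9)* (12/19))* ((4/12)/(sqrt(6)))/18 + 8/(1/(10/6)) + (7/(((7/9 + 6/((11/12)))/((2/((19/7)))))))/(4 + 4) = 256* sqrt(6)/13851 + 12632453/165300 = 76.47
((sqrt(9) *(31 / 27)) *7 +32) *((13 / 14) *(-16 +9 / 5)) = -93223 / 126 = -739.87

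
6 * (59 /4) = 177 /2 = 88.50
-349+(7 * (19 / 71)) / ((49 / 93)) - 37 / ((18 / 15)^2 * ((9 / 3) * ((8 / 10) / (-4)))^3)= -109413167 / 483084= -226.49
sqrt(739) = 27.18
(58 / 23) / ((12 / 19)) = 551 / 138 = 3.99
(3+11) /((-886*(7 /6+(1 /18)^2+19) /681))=-1544508 /2895005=-0.53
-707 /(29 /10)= -243.79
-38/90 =-0.42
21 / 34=0.62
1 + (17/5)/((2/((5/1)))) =19/2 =9.50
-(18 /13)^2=-324 /169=-1.92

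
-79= -79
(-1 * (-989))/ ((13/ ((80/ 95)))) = 15824/ 247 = 64.06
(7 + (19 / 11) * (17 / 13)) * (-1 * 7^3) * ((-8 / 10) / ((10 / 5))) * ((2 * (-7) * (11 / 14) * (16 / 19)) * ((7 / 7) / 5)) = -14532224 / 6175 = -2353.40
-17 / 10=-1.70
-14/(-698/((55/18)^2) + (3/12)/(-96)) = 16262400/86845393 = 0.19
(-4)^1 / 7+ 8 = 52 / 7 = 7.43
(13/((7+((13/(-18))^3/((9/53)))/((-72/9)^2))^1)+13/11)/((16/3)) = 2353639665/4118080208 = 0.57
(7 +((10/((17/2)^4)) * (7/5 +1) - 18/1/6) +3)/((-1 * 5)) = -585031/417605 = -1.40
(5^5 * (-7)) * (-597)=13059375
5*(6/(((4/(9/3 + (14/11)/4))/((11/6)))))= 365/8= 45.62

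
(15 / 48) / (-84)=-5 / 1344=-0.00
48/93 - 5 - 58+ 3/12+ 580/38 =-110663/2356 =-46.97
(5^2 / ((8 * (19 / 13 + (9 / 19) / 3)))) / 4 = 247 / 512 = 0.48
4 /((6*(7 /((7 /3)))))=2 /9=0.22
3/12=1/4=0.25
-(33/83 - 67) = 5528/83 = 66.60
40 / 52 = 10 / 13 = 0.77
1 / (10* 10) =1 / 100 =0.01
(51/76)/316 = 51/24016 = 0.00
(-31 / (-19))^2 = 961 / 361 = 2.66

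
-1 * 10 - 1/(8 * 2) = -10.06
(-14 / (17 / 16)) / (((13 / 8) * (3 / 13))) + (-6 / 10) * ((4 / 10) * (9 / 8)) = -180577 / 5100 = -35.41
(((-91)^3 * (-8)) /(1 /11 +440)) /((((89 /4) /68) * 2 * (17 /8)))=4244111872 /430849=9850.58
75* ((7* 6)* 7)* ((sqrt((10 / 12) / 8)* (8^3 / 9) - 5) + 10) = 110250 + 313600* sqrt(15) / 3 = 515105.86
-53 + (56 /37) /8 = -1954 /37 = -52.81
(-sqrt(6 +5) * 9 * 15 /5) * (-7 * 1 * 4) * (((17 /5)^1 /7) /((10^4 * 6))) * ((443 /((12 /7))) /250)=158151 * sqrt(11) /25000000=0.02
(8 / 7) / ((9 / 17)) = 136 / 63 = 2.16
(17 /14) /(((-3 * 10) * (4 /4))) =-17 /420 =-0.04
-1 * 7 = -7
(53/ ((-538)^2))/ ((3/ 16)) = 212/ 217083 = 0.00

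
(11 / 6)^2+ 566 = 20497 / 36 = 569.36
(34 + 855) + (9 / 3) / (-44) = 39113 / 44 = 888.93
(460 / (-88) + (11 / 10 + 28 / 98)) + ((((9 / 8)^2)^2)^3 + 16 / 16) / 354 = -35843989186672031 / 9365777484349440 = -3.83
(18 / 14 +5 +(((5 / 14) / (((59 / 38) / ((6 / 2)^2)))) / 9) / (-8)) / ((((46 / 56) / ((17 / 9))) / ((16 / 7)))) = 312392 / 9499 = 32.89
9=9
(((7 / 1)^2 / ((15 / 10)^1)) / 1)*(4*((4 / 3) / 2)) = 784 / 9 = 87.11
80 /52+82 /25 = 1566 /325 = 4.82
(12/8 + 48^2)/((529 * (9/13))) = 19981/3174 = 6.30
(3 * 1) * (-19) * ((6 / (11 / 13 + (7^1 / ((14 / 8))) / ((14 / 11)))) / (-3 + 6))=-3458 / 121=-28.58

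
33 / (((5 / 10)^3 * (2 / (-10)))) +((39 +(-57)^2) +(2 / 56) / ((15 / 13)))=1968.03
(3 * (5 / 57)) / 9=5 / 171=0.03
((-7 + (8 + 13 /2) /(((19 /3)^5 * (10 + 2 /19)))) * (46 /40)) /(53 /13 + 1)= -34912814833 /22019036160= -1.59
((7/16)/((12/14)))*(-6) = -49/16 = -3.06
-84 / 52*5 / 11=-105 / 143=-0.73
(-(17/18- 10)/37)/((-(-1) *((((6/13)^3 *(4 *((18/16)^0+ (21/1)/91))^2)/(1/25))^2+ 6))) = 22470934171387/326373812494388604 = 0.00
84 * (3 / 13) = 19.38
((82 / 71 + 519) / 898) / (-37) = -36931 / 2359046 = -0.02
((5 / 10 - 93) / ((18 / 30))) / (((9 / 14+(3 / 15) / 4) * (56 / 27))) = -41625 / 388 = -107.28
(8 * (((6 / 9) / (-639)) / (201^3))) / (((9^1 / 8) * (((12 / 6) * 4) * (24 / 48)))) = -32 / 140104729053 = -0.00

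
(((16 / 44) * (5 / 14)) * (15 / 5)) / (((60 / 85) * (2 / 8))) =170 / 77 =2.21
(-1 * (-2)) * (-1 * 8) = -16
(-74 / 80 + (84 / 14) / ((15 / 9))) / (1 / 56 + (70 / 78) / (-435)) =2541357 / 15005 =169.37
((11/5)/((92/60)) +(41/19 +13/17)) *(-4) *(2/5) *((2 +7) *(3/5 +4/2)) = -30299256/185725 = -163.14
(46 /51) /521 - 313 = -8316677 /26571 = -313.00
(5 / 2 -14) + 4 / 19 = -429 / 38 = -11.29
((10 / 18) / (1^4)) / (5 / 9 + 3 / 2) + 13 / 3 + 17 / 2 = 2909 / 222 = 13.10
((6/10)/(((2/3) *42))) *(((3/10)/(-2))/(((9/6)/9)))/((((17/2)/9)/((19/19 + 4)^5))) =-30375/476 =-63.81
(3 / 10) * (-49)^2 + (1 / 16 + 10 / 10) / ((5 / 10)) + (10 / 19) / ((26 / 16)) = 7140759 / 9880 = 722.75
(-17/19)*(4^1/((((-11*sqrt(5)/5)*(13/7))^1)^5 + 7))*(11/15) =231100063088125/50953642274289580056267 + 939684359354675935*sqrt(5)/50953642274289580056267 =0.00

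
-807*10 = -8070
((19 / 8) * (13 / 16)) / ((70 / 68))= 1.87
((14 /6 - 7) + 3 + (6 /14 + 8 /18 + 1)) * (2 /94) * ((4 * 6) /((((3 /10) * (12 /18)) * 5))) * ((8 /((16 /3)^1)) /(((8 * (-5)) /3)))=-39 /3290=-0.01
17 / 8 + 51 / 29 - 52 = -11163 / 232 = -48.12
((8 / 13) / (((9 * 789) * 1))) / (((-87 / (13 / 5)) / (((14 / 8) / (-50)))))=7 / 77223375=0.00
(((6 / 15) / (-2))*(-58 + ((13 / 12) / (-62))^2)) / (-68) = -32104919 / 188202240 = -0.17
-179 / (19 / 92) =-16468 / 19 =-866.74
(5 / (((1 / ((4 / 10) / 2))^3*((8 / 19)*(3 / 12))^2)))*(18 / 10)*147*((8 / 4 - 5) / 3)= -477603 / 500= -955.21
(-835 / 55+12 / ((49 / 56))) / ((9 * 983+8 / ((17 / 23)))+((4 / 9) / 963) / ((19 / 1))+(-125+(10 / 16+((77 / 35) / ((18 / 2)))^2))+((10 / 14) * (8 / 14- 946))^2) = -64013884200 / 20273386212921677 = -0.00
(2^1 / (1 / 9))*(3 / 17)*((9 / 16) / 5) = 243 / 680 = 0.36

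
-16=-16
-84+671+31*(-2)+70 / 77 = 5785 / 11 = 525.91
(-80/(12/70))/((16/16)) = -1400/3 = -466.67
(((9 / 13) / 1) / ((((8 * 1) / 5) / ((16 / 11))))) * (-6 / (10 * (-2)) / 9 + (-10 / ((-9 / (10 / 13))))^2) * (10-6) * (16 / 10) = 3346016 / 1087515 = 3.08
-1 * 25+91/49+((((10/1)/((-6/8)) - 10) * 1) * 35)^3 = -102942879374/189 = -544671319.44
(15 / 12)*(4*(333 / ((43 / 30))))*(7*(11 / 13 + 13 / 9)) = 10411800 / 559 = 18625.76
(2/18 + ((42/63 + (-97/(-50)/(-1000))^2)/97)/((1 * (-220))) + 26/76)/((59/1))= 4134339998391061/538248150000000000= 0.01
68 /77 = 0.88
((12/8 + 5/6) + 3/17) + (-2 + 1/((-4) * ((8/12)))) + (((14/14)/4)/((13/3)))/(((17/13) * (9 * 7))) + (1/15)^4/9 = 58776577/433755000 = 0.14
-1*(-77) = 77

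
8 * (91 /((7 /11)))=1144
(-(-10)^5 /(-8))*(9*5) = -562500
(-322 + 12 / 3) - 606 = -924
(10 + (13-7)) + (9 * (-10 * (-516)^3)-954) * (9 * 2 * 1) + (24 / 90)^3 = 751169356978564 / 3375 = 222568698364.02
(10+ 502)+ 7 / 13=6663 / 13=512.54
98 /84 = 7 /6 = 1.17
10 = 10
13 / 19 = 0.68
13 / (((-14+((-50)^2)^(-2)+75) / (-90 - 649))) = -60043750000 / 381250001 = -157.49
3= 3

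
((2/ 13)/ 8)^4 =0.00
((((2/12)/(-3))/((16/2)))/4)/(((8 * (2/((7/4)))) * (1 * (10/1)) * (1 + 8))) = -7/3317760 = -0.00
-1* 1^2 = -1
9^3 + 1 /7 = 5104 /7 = 729.14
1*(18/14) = 1.29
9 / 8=1.12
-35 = -35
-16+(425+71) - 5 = 475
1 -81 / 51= -10 / 17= -0.59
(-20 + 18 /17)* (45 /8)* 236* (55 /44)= -2137275 /68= -31430.51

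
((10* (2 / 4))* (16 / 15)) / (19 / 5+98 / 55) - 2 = -962 / 921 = -1.04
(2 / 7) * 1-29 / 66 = -71 / 462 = -0.15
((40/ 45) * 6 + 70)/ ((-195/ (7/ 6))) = -791/ 1755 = -0.45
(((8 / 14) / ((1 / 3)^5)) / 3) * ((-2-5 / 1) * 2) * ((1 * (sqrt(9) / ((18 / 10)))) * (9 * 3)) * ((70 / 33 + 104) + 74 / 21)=-246188160 / 77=-3197248.83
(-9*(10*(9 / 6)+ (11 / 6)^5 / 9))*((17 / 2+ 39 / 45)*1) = -340237891 / 233280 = -1458.50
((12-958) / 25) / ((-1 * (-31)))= -946 / 775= -1.22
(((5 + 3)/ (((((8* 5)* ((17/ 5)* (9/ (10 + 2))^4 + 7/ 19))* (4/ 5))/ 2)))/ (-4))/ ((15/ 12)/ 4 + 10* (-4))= 9728/ 4460621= 0.00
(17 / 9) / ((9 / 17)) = 3.57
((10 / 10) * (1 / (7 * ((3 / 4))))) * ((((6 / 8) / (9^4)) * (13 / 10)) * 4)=26 / 229635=0.00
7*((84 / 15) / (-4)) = -49 / 5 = -9.80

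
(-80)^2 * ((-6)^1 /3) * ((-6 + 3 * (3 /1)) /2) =-19200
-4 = -4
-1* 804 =-804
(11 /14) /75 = 0.01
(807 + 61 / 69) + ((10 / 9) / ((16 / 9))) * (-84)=104243 / 138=755.38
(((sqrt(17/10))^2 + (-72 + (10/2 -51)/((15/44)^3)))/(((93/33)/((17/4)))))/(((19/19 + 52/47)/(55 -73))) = 6640850947/418500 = 15868.22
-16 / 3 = -5.33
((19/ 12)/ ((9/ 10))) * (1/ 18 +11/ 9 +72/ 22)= 85595/ 10692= 8.01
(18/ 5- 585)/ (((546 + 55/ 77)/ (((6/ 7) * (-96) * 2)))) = 3348864/ 19135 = 175.01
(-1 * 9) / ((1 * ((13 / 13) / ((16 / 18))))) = -8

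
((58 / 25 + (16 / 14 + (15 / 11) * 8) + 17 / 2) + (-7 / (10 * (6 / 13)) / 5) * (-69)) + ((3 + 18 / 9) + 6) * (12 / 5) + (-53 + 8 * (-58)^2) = 41470971 / 1540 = 26929.20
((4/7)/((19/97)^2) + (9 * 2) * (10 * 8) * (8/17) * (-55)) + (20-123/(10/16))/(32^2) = -2048607750579/54987520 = -37255.87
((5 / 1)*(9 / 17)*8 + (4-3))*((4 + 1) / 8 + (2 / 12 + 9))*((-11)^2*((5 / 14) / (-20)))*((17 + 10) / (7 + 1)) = -96479955 / 60928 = -1583.51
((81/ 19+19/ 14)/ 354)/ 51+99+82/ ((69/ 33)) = 15266749541/ 110454372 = 138.22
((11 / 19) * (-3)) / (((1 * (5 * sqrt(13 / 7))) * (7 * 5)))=-33 * sqrt(91) / 43225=-0.01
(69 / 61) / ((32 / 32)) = 69 / 61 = 1.13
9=9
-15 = -15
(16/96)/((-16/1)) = -1/96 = -0.01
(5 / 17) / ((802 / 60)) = 150 / 6817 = 0.02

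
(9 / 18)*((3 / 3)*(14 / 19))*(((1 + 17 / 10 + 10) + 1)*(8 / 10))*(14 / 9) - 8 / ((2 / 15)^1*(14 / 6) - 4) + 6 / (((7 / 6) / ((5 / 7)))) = 210781084 / 17386425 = 12.12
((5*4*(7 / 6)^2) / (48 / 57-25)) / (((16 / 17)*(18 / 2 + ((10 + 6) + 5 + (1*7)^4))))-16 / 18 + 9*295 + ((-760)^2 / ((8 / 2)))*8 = 1157854.11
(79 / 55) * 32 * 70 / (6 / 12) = 70784 / 11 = 6434.91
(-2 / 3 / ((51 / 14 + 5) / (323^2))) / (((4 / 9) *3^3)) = -730303 / 1089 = -670.62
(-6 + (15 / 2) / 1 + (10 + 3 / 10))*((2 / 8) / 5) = 59 / 100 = 0.59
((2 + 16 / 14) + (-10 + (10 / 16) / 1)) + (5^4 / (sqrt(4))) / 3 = 16453 / 168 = 97.93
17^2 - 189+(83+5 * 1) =188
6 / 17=0.35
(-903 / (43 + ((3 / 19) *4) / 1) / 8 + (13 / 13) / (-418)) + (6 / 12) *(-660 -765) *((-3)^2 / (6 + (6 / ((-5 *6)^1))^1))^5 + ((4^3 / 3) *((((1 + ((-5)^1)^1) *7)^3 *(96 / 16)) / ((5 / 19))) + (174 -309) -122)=-1518761751978973081093 / 142151287475560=-10684122.38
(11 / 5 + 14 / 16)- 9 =-237 / 40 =-5.92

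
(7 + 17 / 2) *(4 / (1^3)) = 62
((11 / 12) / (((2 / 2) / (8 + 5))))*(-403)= -57629 / 12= -4802.42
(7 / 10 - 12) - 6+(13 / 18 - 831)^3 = -16690055297593 / 29160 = -572361292.78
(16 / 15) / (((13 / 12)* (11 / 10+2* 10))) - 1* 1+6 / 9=-2359 / 8229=-0.29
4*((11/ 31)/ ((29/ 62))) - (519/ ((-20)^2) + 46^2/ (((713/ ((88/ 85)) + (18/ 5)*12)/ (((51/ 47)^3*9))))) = -12220083233404309/ 387839413044400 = -31.51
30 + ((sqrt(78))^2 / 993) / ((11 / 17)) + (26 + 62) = 430080 / 3641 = 118.12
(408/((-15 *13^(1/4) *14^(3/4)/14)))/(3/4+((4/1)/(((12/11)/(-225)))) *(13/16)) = 2176 *13^(3/4) *14^(1/4)/696345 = 0.04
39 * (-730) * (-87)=2476890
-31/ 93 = -0.33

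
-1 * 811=-811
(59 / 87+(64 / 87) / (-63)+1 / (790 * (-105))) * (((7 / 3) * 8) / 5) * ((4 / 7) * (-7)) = -230865424 / 23196375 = -9.95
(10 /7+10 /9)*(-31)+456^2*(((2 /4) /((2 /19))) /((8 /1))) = 123383.27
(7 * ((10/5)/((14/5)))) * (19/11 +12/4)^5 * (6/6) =1901020160/161051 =11803.84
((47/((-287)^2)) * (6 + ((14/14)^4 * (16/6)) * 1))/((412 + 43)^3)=94/1790506433625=0.00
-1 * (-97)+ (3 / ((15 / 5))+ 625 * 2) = 1348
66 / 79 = 0.84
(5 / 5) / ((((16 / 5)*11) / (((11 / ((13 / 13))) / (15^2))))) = 1 / 720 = 0.00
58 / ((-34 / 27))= -783 / 17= -46.06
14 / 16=7 / 8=0.88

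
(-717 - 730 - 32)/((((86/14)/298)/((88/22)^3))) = -197452416/43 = -4591916.65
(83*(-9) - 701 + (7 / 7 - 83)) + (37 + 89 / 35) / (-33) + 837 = -801799 / 1155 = -694.20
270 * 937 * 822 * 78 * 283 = 4590460035720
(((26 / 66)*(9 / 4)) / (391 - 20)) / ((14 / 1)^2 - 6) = 39 / 3101560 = 0.00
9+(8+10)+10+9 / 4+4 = 173 / 4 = 43.25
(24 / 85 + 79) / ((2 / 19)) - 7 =126851 / 170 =746.18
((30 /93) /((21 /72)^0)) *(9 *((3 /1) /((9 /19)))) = 570 /31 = 18.39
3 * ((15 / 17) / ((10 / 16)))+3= 123 / 17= 7.24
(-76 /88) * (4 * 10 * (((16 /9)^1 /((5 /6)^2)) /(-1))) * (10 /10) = 88.44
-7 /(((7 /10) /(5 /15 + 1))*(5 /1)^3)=-0.11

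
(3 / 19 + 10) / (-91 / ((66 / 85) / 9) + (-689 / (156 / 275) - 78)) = -25476 / 5887169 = -0.00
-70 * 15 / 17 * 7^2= -51450 / 17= -3026.47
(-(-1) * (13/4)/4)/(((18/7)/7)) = 637/288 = 2.21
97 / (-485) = -1 / 5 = -0.20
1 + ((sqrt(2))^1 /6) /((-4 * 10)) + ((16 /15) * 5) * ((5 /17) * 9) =257 /17 - sqrt(2) /240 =15.11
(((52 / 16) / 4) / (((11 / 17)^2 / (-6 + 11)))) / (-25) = -3757 / 9680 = -0.39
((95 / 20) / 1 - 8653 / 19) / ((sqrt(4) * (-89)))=2.53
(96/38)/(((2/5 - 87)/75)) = -18000/8227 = -2.19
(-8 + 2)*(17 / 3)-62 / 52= -915 / 26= -35.19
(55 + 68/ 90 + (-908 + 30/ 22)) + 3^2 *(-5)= -895.88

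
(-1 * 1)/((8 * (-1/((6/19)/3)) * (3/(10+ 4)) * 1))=7/114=0.06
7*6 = 42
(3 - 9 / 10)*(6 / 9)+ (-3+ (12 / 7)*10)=544 / 35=15.54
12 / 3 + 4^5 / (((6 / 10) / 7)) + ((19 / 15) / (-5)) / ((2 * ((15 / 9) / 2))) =4481443 / 375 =11950.51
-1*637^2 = -405769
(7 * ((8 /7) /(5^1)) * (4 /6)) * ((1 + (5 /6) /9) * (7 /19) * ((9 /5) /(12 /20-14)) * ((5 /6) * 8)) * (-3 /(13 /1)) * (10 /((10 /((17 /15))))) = 0.10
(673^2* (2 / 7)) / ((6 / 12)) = 1811716 / 7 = 258816.57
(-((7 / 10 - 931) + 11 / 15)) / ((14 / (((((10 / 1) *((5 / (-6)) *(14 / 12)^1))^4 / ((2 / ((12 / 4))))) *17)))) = 15127071.55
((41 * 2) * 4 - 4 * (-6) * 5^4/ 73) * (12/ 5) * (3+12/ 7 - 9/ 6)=2102976/ 511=4115.41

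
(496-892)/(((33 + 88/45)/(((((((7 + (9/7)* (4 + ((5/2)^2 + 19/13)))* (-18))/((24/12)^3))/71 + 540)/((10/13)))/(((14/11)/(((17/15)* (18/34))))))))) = -276478353/73840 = -3744.29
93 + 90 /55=1041 /11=94.64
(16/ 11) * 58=928/ 11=84.36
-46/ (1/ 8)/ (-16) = 23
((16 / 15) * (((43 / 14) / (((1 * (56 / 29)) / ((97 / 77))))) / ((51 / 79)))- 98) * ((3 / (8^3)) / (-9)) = 273306049 / 4433425920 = 0.06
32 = 32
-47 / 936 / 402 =-47 / 376272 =-0.00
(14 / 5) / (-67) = -14 / 335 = -0.04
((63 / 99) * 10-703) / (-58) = 7663 / 638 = 12.01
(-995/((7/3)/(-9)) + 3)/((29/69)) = 1855134/203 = 9138.59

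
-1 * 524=-524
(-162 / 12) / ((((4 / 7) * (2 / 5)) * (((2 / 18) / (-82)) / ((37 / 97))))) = 12902085 / 776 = 16626.40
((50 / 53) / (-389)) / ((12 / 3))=-25 / 41234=-0.00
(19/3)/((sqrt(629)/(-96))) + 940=940 - 608 * sqrt(629)/629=915.76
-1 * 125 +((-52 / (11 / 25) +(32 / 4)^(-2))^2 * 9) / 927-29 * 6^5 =-11511089864071 / 51048448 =-225493.43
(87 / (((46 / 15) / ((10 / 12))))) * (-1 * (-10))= 10875 / 46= 236.41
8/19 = 0.42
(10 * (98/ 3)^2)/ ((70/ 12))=5488/ 3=1829.33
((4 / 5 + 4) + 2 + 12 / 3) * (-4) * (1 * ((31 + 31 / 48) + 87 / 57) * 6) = -816831 / 95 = -8598.22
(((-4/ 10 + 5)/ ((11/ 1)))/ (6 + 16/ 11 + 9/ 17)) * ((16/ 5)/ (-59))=-0.00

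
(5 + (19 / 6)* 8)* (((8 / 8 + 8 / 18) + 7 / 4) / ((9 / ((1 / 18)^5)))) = 10465 / 1836660096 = 0.00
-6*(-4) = 24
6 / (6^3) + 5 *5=901 / 36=25.03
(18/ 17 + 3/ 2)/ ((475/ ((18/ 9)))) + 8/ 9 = 65383/ 72675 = 0.90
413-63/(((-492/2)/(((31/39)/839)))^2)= 2973246334416365/7199143666884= 413.00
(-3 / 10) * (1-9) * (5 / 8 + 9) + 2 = 251 / 10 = 25.10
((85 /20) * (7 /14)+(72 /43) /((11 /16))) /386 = 17257 /1460624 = 0.01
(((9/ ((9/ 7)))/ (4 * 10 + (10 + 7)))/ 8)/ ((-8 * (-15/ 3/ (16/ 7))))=1/ 1140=0.00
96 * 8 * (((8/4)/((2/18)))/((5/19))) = 262656/5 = 52531.20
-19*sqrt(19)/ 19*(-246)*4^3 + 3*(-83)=-249 + 15744*sqrt(19)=68377.50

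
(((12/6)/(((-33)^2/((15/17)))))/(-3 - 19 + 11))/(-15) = 0.00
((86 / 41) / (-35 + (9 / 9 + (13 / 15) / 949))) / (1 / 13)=-1224210 / 1526389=-0.80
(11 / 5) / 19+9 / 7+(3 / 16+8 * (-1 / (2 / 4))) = -153333 / 10640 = -14.41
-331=-331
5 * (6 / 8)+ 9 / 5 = 111 / 20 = 5.55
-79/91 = -0.87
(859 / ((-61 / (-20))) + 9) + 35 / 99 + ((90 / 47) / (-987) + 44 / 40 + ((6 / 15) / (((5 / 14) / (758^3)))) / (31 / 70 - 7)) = -3542731594001213527 / 47624339070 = -74389097.32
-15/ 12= -5/ 4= -1.25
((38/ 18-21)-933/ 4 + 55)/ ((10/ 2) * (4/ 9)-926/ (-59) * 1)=-418723/ 38056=-11.00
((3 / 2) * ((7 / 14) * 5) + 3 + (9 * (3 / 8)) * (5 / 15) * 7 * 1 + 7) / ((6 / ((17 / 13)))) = 2941 / 624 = 4.71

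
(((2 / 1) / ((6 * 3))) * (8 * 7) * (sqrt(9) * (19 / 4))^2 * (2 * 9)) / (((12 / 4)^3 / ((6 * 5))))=25270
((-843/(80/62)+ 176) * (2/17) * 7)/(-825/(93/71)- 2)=4143181/6659580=0.62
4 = 4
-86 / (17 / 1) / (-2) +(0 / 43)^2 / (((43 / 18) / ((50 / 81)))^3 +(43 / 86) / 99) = 2.53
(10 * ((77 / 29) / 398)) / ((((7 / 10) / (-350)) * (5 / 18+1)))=-3465000 / 132733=-26.11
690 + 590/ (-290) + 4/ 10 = 99813/ 145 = 688.37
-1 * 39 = -39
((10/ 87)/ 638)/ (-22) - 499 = -499.00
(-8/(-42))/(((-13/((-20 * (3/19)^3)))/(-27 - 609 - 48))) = -25920/32851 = -0.79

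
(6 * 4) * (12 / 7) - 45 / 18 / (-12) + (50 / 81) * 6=68123 / 1512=45.05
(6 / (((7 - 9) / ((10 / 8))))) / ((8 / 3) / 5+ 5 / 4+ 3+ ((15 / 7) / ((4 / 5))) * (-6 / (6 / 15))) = 0.11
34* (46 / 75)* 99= 51612 / 25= 2064.48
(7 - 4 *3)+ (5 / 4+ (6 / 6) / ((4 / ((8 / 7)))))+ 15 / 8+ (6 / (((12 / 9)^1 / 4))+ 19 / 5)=5659 / 280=20.21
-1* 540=-540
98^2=9604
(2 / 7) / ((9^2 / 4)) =8 / 567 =0.01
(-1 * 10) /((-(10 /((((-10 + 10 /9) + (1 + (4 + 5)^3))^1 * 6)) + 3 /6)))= 3245 /163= 19.91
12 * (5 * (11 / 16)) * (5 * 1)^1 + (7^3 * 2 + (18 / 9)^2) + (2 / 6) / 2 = 896.42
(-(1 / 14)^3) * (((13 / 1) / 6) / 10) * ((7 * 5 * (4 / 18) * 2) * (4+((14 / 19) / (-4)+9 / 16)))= -17303 / 3217536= -0.01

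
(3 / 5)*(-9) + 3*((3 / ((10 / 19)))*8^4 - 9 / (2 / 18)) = 348966 / 5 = 69793.20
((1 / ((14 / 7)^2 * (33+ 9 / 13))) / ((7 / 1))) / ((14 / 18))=39 / 28616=0.00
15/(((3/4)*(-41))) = -20/41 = -0.49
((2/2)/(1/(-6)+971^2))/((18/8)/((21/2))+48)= 28/1272835125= 0.00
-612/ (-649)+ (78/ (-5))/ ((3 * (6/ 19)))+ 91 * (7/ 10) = 937993/ 19470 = 48.18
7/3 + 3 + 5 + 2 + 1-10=10/3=3.33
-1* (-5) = 5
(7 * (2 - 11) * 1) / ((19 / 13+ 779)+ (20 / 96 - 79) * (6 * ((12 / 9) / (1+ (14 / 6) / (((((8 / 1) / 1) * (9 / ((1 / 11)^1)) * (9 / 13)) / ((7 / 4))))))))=-0.41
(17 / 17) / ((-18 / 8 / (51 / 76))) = -0.30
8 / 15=0.53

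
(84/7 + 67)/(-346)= -79/346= -0.23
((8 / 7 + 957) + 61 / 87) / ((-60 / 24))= -1167872 / 3045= -383.54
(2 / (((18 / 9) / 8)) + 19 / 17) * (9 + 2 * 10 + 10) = 6045 / 17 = 355.59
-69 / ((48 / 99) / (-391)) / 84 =296769 / 448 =662.43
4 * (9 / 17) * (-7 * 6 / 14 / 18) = -6 / 17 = -0.35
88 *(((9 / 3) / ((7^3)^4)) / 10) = 132 / 69206436005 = 0.00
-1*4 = -4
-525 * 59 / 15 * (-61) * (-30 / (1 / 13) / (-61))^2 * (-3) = -15446877.05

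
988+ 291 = 1279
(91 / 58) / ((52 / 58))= 7 / 4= 1.75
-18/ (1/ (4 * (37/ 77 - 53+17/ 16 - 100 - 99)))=2777067/ 154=18032.90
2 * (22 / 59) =44 / 59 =0.75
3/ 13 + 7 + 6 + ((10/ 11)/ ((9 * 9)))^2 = 136548832/ 10320453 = 13.23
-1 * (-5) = 5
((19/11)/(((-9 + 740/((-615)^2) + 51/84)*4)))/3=-3353595/195496741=-0.02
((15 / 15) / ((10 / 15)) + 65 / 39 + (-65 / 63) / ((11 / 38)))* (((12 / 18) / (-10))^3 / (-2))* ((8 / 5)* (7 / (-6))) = 551 / 5011875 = 0.00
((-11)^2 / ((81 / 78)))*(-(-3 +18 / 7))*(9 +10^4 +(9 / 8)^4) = 64498387525 / 129024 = 499894.50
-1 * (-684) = 684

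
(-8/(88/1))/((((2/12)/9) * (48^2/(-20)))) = 15/352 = 0.04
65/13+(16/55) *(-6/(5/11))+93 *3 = 7004/25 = 280.16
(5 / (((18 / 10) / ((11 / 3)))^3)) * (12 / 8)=831875 / 13122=63.40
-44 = -44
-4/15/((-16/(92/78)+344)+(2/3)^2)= -69/85615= -0.00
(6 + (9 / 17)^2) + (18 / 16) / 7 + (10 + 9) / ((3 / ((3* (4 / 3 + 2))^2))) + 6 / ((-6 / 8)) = 631.77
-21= -21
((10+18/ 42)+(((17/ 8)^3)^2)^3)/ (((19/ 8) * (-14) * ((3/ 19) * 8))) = -98442906215565267121895/ 5296233161787703296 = -18587.34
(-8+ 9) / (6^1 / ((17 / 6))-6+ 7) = 17 / 53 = 0.32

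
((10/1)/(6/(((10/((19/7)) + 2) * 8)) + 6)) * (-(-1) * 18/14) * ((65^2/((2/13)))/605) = 71182800/747901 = 95.18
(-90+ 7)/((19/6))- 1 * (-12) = -14.21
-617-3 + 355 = -265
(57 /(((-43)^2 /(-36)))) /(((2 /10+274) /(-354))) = 1210680 /844993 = 1.43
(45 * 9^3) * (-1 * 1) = -32805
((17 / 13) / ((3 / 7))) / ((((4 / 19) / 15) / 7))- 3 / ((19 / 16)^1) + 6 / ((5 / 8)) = 7552769 / 4940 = 1528.90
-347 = -347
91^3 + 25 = 753596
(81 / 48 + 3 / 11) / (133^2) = 0.00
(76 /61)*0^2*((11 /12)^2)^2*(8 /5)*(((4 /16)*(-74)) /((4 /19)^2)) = 0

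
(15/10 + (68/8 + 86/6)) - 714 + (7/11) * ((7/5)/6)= -75847/110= -689.52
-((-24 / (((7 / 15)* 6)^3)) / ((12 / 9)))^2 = -1265625 / 1882384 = -0.67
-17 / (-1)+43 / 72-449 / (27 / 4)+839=170657 / 216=790.08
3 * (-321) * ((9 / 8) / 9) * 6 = -2889 / 4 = -722.25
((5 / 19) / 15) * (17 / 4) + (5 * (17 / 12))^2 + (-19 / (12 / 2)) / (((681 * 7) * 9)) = 1966084291 / 39127536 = 50.25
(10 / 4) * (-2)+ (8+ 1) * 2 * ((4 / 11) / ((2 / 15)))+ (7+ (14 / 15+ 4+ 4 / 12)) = 9299 / 165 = 56.36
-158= -158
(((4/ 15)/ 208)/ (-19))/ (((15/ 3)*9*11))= -1/ 7335900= -0.00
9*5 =45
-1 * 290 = -290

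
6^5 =7776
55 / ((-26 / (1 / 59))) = -55 / 1534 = -0.04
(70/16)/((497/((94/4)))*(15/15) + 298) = 329/24000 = 0.01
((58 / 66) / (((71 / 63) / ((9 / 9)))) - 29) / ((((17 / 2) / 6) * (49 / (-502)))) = 132768960 / 650573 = 204.08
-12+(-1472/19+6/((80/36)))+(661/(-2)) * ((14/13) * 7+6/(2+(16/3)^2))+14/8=-1787795759/676780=-2641.62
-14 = -14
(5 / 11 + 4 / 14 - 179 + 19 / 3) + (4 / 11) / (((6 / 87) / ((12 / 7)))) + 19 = -33238 / 231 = -143.89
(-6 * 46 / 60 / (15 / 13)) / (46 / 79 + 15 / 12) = -94484 / 43425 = -2.18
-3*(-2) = 6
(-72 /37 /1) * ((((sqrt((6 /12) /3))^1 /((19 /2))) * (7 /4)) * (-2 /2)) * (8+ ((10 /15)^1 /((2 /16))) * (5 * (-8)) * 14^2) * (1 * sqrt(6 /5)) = -10534944 * sqrt(5) /3515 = -6701.81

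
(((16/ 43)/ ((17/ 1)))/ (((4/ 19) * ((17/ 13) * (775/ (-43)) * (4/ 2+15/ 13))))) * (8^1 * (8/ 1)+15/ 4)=-870181/ 9182975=-0.09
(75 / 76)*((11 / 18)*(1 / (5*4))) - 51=-92969 / 1824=-50.97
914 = 914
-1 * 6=-6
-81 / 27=-3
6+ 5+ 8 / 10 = 59 / 5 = 11.80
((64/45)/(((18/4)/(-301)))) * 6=-77056/135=-570.79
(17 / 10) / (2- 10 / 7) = 119 / 40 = 2.98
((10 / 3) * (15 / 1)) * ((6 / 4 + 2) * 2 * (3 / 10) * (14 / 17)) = 1470 / 17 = 86.47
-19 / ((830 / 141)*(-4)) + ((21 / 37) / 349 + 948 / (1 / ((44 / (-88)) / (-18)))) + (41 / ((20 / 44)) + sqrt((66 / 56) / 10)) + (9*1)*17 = sqrt(2310) / 140 + 34769610917 / 128613480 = 270.69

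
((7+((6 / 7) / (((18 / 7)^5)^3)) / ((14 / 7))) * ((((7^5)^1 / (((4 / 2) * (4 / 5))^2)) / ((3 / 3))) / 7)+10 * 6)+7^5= 3372562476319818195930697 / 143928333151519113216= 23432.23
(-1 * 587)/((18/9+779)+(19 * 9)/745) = -437315/582016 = -0.75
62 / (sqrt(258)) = 31 *sqrt(258) / 129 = 3.86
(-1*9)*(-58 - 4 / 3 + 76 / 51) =8850 / 17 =520.59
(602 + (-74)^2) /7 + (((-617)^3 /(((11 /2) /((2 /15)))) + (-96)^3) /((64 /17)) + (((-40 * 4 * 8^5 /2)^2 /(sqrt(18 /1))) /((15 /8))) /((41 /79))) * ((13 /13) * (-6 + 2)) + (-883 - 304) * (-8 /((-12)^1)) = 10764877269 /1540 - 1737228371886080 * sqrt(2) /369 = -6658019905377.20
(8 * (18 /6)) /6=4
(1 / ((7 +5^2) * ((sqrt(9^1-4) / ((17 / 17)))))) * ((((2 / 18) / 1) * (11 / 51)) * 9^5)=24057 * sqrt(5) / 2720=19.78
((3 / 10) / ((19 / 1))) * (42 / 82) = 63 / 7790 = 0.01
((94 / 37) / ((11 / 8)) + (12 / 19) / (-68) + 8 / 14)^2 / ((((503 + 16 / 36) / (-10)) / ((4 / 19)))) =-1770340417113960 / 72901691689600081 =-0.02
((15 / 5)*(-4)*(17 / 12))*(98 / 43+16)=-13362 / 43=-310.74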